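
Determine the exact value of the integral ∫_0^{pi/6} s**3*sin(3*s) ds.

Integrate by parts 3 times (u = s^3, dv = sin(3*s) ds).
An antiderivative is F(s) = -s**3*cos(3*s)/3 + s**2*sin(3*s)/3 + 2*s*cos(3*s)/9 - 2*sin(3*s)/27.
Then F(pi/6) - F(0) = (-2/27 + pi**2/108) - (0) = -2/27 + pi**2/108.

-2/27 + pi**2/108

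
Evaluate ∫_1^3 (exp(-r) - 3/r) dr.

An antiderivative is F(r) = -3*log(r) - exp(-r).
Then F(3) - F(1) = (-3*log(3) - exp(-3)) - (-exp(-1)) = -3*log(3) - exp(-3) + exp(-1).

-3*log(3) - exp(-3) + exp(-1)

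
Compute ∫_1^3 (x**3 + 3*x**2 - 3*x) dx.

By the power rule, an antiderivative is F(x) = x**4/4 + x**3 - 3*x**2/2.
Then F(3) - F(1) = (135/4) - (-1/4) = 34.

34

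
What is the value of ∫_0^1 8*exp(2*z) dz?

Let u = 2*z, so du = 2 dz. When z = 0, u = 0; when z = 1, u = 2.
The integral becomes 4·∫ exp(u) du from 0 to 2, with antiderivative 4*exp(u).
Back in z: F(z) = 4*exp(2*z).
Then F(1) - F(0) = (4*exp(2)) - (4) = -4 + 4*exp(2).

-4 + 4*exp(2)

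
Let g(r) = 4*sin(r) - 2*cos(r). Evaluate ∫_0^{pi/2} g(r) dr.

An antiderivative is F(r) = -2*sin(r) - 4*cos(r).
Then F(pi/2) - F(0) = (-2) - (-4) = 2.

2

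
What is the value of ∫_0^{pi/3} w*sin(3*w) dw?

pi/9

Integrate by parts once (u = w, dv = sin(3*w) dw).
An antiderivative is F(w) = -w*cos(3*w)/3 + sin(3*w)/9.
Then F(pi/3) - F(0) = (pi/9) - (0) = pi/9.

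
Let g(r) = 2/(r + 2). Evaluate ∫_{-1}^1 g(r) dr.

log(9)

An antiderivative is F(r) = 2*log(r + 2).
Then F(1) - F(-1) = (log(9)) - (0) = log(9).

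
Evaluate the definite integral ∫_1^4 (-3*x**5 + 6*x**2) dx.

By the power rule, an antiderivative is F(x) = -x**6/2 + 2*x**3.
Then F(4) - F(1) = (-1920) - (3/2) = -3843/2.

-3843/2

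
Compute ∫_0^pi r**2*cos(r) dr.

-2*pi

Integrate by parts twice (u = r^2, dv = cos(r) dr).
An antiderivative is F(r) = r**2*sin(r) + 2*r*cos(r) - 2*sin(r).
Then F(pi) - F(0) = (-2*pi) - (0) = -2*pi.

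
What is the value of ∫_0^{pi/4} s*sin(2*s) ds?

1/4

Integrate by parts once (u = s, dv = sin(2*s) ds).
An antiderivative is F(s) = -s*cos(2*s)/2 + sin(2*s)/4.
Then F(pi/4) - F(0) = (1/4) - (0) = 1/4.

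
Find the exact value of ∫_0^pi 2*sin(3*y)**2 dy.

Use the identity sin^2(3*y) = (1 - cos(6*y))/2.
An antiderivative is F(y) = y - sin(6*y)/6.
Then F(pi) - F(0) = (pi) - (0) = pi.

pi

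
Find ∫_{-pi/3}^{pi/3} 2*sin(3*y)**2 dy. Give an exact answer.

Use the identity sin^2(3*y) = (1 - cos(6*y))/2.
An antiderivative is F(y) = y - sin(6*y)/6.
Then F(pi/3) - F(-pi/3) = (pi/3) - (-pi/3) = 2*pi/3.

2*pi/3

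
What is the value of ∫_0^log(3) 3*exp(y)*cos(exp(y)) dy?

-3*sin(1) + 3*sin(3)

Let u = exp(y), so du = exp(y) dy. When y = 0, u = 1; when y = log(3), u = 3.
The integral becomes 3·∫ cos(u) du from 1 to 3, with antiderivative 3*sin(u).
Back in y: F(y) = 3*sin(exp(y)).
Then F(log(3)) - F(0) = (3*sin(3)) - (3*sin(1)) = -3*sin(1) + 3*sin(3).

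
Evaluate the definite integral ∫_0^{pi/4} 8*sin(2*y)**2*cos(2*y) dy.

Let u = sin(2*y), so du = 2*cos(2*y) dy. When y = 0, u = 0; when y = pi/4, u = 1.
The integral becomes 4·∫ u**2 du from 0 to 1, with antiderivative 4*u**3/3.
Back in y: F(y) = 4*sin(2*y)**3/3.
Then F(pi/4) - F(0) = (4/3) - (0) = 4/3.

4/3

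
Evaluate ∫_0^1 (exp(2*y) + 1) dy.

An antiderivative is F(y) = exp(2*y)/2 + y.
Then F(1) - F(0) = (1 + exp(2)/2) - (1/2) = 1/2 + exp(2)/2.

1/2 + exp(2)/2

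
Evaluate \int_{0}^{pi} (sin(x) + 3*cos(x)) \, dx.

2

An antiderivative is F(x) = 3*sin(x) - cos(x).
Then F(pi) - F(0) = (1) - (-1) = 2.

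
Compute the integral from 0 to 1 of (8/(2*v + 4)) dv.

log(81/16)

Let u = 2*v + 4, so du = 2 dv. When v = 0, u = 4; when v = 1, u = 6.
The integral becomes 4·∫ 1/u du from 4 to 6, with antiderivative 4*log(u).
Back in v: F(v) = 4*log(2*v + 4).
Then F(1) - F(0) = (4*log(2) + 4*log(3)) - (8*log(2)) = log(81/16).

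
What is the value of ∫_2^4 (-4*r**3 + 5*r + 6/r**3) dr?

By the power rule, an antiderivative is F(r) = -r**4 + 5*r**2/2 - 3/r**2.
Then F(4) - F(2) = (-3459/16) - (-27/4) = -3351/16.

-3351/16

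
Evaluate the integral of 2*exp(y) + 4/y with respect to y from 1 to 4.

An antiderivative is F(y) = 2*exp(y) + 4*log(y).
Then F(4) - F(1) = (8*log(2) + 2*exp(4)) - (2*exp(1)) = -2*exp(1) + 8*log(2) + 2*exp(4).

-2*exp(1) + 8*log(2) + 2*exp(4)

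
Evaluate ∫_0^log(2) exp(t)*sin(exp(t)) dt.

-cos(2) + cos(1)

Let u = exp(t), so du = exp(t) dt. When t = 0, u = 1; when t = log(2), u = 2.
The integral becomes ∫ sin(u) du from 1 to 2, with antiderivative -cos(u).
Back in t: F(t) = -cos(exp(t)).
Then F(log(2)) - F(0) = (-cos(2)) - (-cos(1)) = -cos(2) + cos(1).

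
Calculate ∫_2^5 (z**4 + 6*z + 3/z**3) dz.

136383/200

By the power rule, an antiderivative is F(z) = z**5/5 + 3*z**2 - 3/(2*z**2).
Then F(5) - F(2) = (34997/50) - (721/40) = 136383/200.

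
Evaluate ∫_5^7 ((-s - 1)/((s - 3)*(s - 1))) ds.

log(3/8)

Factor the denominator: s**2 - 4*s + 3 = (s - 1)(s - 3).
Partial fractions: (-s - 1)/((s - 3)*(s - 1)) = 1/(s - 1) - 2/(s - 3).
An antiderivative is F(s) = -2*log(s - 3) + log(s - 1).
Then F(7) - F(5) = (log(3/8)) - (0) = log(3/8).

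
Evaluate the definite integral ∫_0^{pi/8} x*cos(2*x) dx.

Integrate by parts once (u = x, dv = cos(2*x) dx).
An antiderivative is F(x) = x*sin(2*x)/2 + cos(2*x)/4.
Then F(pi/8) - F(0) = (sqrt(2)*(pi + 4)/32) - (1/4) = -1/4 + sqrt(2)*pi/32 + sqrt(2)/8.

-1/4 + sqrt(2)*pi/32 + sqrt(2)/8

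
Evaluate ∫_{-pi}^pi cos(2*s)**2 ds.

pi

Use the identity cos^2(2*s) = (1 + cos(4*s))/2.
An antiderivative is F(s) = s/2 + sin(4*s)/8.
Then F(pi) - F(-pi) = (pi/2) - (-pi/2) = pi.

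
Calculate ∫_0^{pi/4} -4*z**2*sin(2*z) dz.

Integrate by parts twice (u = z^2, dv = -4*sin(2*z) dz).
An antiderivative is F(z) = 2*z**2*cos(2*z) - 2*z*sin(2*z) - cos(2*z).
Then F(pi/4) - F(0) = (-pi/2) - (-1) = 1 - pi/2.

1 - pi/2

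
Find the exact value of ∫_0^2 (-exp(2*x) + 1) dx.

5/2 - exp(4)/2

An antiderivative is F(x) = -exp(2*x)/2 + x.
Then F(2) - F(0) = (2 - exp(4)/2) - (-1/2) = 5/2 - exp(4)/2.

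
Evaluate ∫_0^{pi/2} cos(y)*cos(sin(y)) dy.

sin(1)

Let u = sin(y), so du = cos(y) dy. When y = 0, u = 0; when y = pi/2, u = 1.
The integral becomes ∫ cos(u) du from 0 to 1, with antiderivative sin(u).
Back in y: F(y) = sin(sin(y)).
Then F(pi/2) - F(0) = (sin(1)) - (0) = sin(1).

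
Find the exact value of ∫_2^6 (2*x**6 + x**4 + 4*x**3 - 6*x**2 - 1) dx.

2882388/35

By the power rule, an antiderivative is F(x) = 2*x**7/7 + x**5/5 + x**4 - 2*x**3 - x.
Then F(6) - F(2) = (2883822/35) - (1434/35) = 2882388/35.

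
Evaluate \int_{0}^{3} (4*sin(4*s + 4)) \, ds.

cos(4) - cos(16)

Let u = 4*s + 4, so du = 4 ds. When s = 0, u = 4; when s = 3, u = 16.
The integral becomes ∫ sin(u) du from 4 to 16, with antiderivative -cos(u).
Back in s: F(s) = -cos(4*s + 4).
Then F(3) - F(0) = (-cos(16)) - (-cos(4)) = cos(4) - cos(16).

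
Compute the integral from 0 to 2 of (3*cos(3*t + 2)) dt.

-sin(2) + sin(8)

Let u = 3*t + 2, so du = 3 dt. When t = 0, u = 2; when t = 2, u = 8.
The integral becomes ∫ cos(u) du from 2 to 8, with antiderivative sin(u).
Back in t: F(t) = sin(3*t + 2).
Then F(2) - F(0) = (sin(8)) - (sin(2)) = -sin(2) + sin(8).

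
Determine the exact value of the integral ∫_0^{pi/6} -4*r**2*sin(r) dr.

-4*sqrt(3) - 2*pi/3 + sqrt(3)*pi**2/18 + 8

Integrate by parts twice (u = r^2, dv = -4*sin(r) dr).
An antiderivative is F(r) = 4*r**2*cos(r) - 8*r*sin(r) - 8*cos(r).
Then F(pi/6) - F(0) = (-4*sqrt(3) - 2*pi/3 + sqrt(3)*pi**2/18) - (-8) = -4*sqrt(3) - 2*pi/3 + sqrt(3)*pi**2/18 + 8.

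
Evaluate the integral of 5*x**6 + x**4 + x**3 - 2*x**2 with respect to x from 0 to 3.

225819/140

By the power rule, an antiderivative is F(x) = 5*x**7/7 + x**5/5 + x**4/4 - 2*x**3/3.
Then F(3) - F(0) = (225819/140) - (0) = 225819/140.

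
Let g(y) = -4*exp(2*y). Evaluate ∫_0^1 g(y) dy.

An antiderivative is F(y) = -2*exp(2*y).
Then F(1) - F(0) = (-2*exp(2)) - (-2) = 2 - 2*exp(2).

2 - 2*exp(2)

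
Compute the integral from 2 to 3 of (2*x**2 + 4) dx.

By the power rule, an antiderivative is F(x) = 2*x**3/3 + 4*x.
Then F(3) - F(2) = (30) - (40/3) = 50/3.

50/3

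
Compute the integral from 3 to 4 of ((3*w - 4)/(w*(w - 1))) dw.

-5*log(3) + 9*log(2)

Factor the denominator: w**2 - w = w(w - 1).
Partial fractions: (3*w - 4)/(w*(w - 1)) = 4/w - 1/(w - 1).
An antiderivative is F(w) = 4*log(w) - log(w - 1).
Then F(4) - F(3) = (-log(3) + 8*log(2)) - (log(81/2)) = -5*log(3) + 9*log(2).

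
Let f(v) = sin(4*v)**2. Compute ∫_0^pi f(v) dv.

pi/2

Use the identity sin^2(4*v) = (1 - cos(8*v))/2.
An antiderivative is F(v) = v/2 - sin(8*v)/16.
Then F(pi) - F(0) = (pi/2) - (0) = pi/2.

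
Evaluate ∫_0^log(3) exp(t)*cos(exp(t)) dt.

Let u = exp(t), so du = exp(t) dt. When t = 0, u = 1; when t = log(3), u = 3.
The integral becomes ∫ cos(u) du from 1 to 3, with antiderivative sin(u).
Back in t: F(t) = sin(exp(t)).
Then F(log(3)) - F(0) = (sin(3)) - (sin(1)) = -sin(1) + sin(3).

-sin(1) + sin(3)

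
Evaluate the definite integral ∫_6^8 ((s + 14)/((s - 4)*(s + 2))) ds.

-2*log(5) + 7*log(2)

Factor the denominator: s**2 - 2*s - 8 = (s + 2)(s - 4).
Partial fractions: (s + 14)/((s - 4)*(s + 2)) = -2/(s + 2) + 3/(s - 4).
An antiderivative is F(s) = 3*log(s - 4) - 2*log(s + 2).
Then F(8) - F(6) = (log(16/25)) - (-log(8)) = -2*log(5) + 7*log(2).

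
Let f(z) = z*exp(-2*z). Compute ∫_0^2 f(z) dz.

Integrate by parts once (u = z, dv = exp(-2*z) dz).
An antiderivative is F(z) = (-2*z - 1)*exp(-2*z)/4.
Then F(2) - F(0) = (-5*exp(-4)/4) - (-1/4) = (-5 + exp(4))*exp(-4)/4.

(-5 + exp(4))*exp(-4)/4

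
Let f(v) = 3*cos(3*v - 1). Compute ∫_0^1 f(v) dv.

Let u = 3*v - 1, so du = 3 dv. When v = 0, u = -1; when v = 1, u = 2.
The integral becomes ∫ cos(u) du from -1 to 2, with antiderivative sin(u).
Back in v: F(v) = sin(3*v - 1).
Then F(1) - F(0) = (sin(2)) - (-sin(1)) = sin(1) + sin(2).

sin(1) + sin(2)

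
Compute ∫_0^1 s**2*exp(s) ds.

-2 + E

Integrate by parts twice (u = s^2, dv = exp(s) ds).
An antiderivative is F(s) = (s**2 - 2*s + 2)*exp(s).
Then F(1) - F(0) = (E) - (2) = -2 + E.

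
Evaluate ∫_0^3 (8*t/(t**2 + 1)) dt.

4*log(2) + 4*log(5)

Let u = t**2 + 1, so du = 2*t dt. When t = 0, u = 1; when t = 3, u = 10.
The integral becomes 4·∫ 1/u du from 1 to 10, with antiderivative 4*log(u).
Back in t: F(t) = 4*log(t**2 + 1).
Then F(3) - F(0) = (4*log(2) + 4*log(5)) - (0) = 4*log(2) + 4*log(5).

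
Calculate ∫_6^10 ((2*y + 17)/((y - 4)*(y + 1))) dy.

-3*log(11) + 5*log(3) + 3*log(7)

Factor the denominator: y**2 - 3*y - 4 = (y + 1)(y - 4).
Partial fractions: (2*y + 17)/((y - 4)*(y + 1)) = -3/(y + 1) + 5/(y - 4).
An antiderivative is F(y) = 5*log(y - 4) - 3*log(y + 1).
Then F(10) - F(6) = (-3*log(11) + 5*log(2) + 5*log(3)) - (-3*log(7) + 5*log(2)) = -3*log(11) + 5*log(3) + 3*log(7).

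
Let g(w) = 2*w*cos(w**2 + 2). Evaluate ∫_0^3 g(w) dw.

sin(11) - sin(2)

Let u = w**2 + 2, so du = 2*w dw. When w = 0, u = 2; when w = 3, u = 11.
The integral becomes ∫ cos(u) du from 2 to 11, with antiderivative sin(u).
Back in w: F(w) = sin(w**2 + 2).
Then F(3) - F(0) = (sin(11)) - (sin(2)) = sin(11) - sin(2).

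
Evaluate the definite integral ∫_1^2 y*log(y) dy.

Integrate by parts once (u = ln y, dv = y dy).
An antiderivative is F(y) = y**2*(2*log(y) - 1)/4.
Then F(2) - F(1) = (-1 + log(4)) - (-1/4) = -3/4 + log(4).

-3/4 + log(4)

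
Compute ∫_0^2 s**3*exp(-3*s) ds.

Integrate by parts 3 times (u = s^3, dv = exp(-3*s) ds).
An antiderivative is F(s) = (-9*s**3 - 9*s**2 - 6*s - 2)*exp(-3*s)/27.
Then F(2) - F(0) = (-122*exp(-6)/27) - (-2/27) = 2/27 - 122*exp(-6)/27.

2/27 - 122*exp(-6)/27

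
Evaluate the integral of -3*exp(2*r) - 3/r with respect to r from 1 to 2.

-3*exp(4)/2 - log(8) + 3*exp(2)/2

An antiderivative is F(r) = -3*exp(2*r)/2 - 3*log(r).
Then F(2) - F(1) = (-3*exp(4)/2 - log(8)) - (-3*exp(2)/2) = -3*exp(4)/2 - log(8) + 3*exp(2)/2.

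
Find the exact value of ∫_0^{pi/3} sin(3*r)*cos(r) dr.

Use the identity sin(3*r)cos(r) = [sin(4*r) + sin(2*r)]/2.
An antiderivative is F(r) = -cos(2*r)/4 - cos(4*r)/8.
Then F(pi/3) - F(0) = (3/16) - (-3/8) = 9/16.

9/16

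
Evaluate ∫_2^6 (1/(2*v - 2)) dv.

An antiderivative is F(v) = log(2*v - 2)/2.
Then F(6) - F(2) = (log(10)/2) - (log(2)/2) = log(5)/2.

log(5)/2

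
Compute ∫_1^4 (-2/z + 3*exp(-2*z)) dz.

An antiderivative is F(z) = -2*log(z) - 3*exp(-2*z)/2.
Then F(4) - F(1) = (-4*log(2) - 3*exp(-8)/2) - (-3*exp(-2)/2) = -4*log(2) - 3*exp(-8)/2 + 3*exp(-2)/2.

-4*log(2) - 3*exp(-8)/2 + 3*exp(-2)/2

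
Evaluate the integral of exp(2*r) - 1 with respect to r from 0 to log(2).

3/2 - log(2)

An antiderivative is F(r) = exp(2*r)/2 - r.
Then F(log(2)) - F(0) = (2 - log(2)) - (1/2) = 3/2 - log(2).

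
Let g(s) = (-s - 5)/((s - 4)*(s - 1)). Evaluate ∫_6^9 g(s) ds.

Factor the denominator: s**2 - 5*s + 4 = (s - 1)(s - 4).
Partial fractions: (-s - 5)/((s - 4)*(s - 1)) = 2/(s - 1) - 3/(s - 4).
An antiderivative is F(s) = -3*log(s - 4) + 2*log(s - 1).
Then F(9) - F(6) = (-3*log(5) + 6*log(2)) - (log(25/8)) = -5*log(5) + 9*log(2).

-5*log(5) + 9*log(2)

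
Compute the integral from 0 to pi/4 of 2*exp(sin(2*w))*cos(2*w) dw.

Let u = sin(2*w), so du = 2*cos(2*w) dw. When w = 0, u = 0; when w = pi/4, u = 1.
The integral becomes ∫ exp(u) du from 0 to 1, with antiderivative exp(u).
Back in w: F(w) = exp(sin(2*w)).
Then F(pi/4) - F(0) = (E) - (1) = -1 + E.

-1 + E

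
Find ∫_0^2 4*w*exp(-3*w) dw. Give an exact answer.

4/9 - 28*exp(-6)/9

Integrate by parts once (u = w, dv = 4*exp(-3*w) dw).
An antiderivative is F(w) = (-12*w - 4)*exp(-3*w)/9.
Then F(2) - F(0) = (-28*exp(-6)/9) - (-4/9) = 4/9 - 28*exp(-6)/9.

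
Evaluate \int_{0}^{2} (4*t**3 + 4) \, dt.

By the power rule, an antiderivative is F(t) = t**4 + 4*t.
Then F(2) - F(0) = (24) - (0) = 24.

24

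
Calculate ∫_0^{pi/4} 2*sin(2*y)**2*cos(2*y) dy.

Let u = sin(2*y), so du = 2*cos(2*y) dy. When y = 0, u = 0; when y = pi/4, u = 1.
The integral becomes ∫ u**2 du from 0 to 1, with antiderivative u**3/3.
Back in y: F(y) = sin(2*y)**3/3.
Then F(pi/4) - F(0) = (1/3) - (0) = 1/3.

1/3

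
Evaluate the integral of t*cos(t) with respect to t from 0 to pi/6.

Integrate by parts once (u = t, dv = cos(t) dt).
An antiderivative is F(t) = t*sin(t) + cos(t).
Then F(pi/6) - F(0) = (pi/12 + sqrt(3)/2) - (1) = -1 + pi/12 + sqrt(3)/2.

-1 + pi/12 + sqrt(3)/2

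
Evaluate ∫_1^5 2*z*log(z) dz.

Integrate by parts once (u = ln z, dv = 2*z dz).
An antiderivative is F(z) = z**2*(2*log(z) - 1)/2.
Then F(5) - F(1) = (-25/2 + 25*log(5)) - (-1/2) = -12 + 25*log(5).

-12 + 25*log(5)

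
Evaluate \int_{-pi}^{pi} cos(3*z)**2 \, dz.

Use the identity cos^2(3*z) = (1 + cos(6*z))/2.
An antiderivative is F(z) = z/2 + sin(6*z)/12.
Then F(pi) - F(-pi) = (pi/2) - (-pi/2) = pi.

pi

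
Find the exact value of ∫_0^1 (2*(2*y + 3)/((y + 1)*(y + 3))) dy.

Factor the denominator: y**2 + 4*y + 3 = (y + 3)(y + 1).
Partial fractions: 2*(2*y + 3)/((y + 1)*(y + 3)) = 3/(y + 3) + 1/(y + 1).
An antiderivative is F(y) = log(y + 1) + 3*log(y + 3).
Then F(1) - F(0) = (7*log(2)) - (log(27)) = -3*log(3) + 7*log(2).

-3*log(3) + 7*log(2)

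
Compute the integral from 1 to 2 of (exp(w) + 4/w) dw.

-exp(1) + log(16) + exp(2)

An antiderivative is F(w) = exp(w) + 4*log(w).
Then F(2) - F(1) = (log(16) + exp(2)) - (exp(1)) = -exp(1) + log(16) + exp(2).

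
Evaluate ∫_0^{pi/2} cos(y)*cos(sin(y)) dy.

Let u = sin(y), so du = cos(y) dy. When y = 0, u = 0; when y = pi/2, u = 1.
The integral becomes ∫ cos(u) du from 0 to 1, with antiderivative sin(u).
Back in y: F(y) = sin(sin(y)).
Then F(pi/2) - F(0) = (sin(1)) - (0) = sin(1).

sin(1)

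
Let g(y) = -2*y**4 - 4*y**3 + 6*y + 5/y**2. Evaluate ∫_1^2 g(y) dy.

By the power rule, an antiderivative is F(y) = -2*y**5/5 - y**4 + 3*y**2 - 5/y.
Then F(2) - F(1) = (-193/10) - (-17/5) = -159/10.

-159/10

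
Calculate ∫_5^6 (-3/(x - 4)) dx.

-log(8)

An antiderivative is F(x) = -3*log(x - 4).
Then F(6) - F(5) = (-log(8)) - (0) = -log(8).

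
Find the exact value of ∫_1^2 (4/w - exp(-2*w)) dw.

An antiderivative is F(w) = 4*log(w) + exp(-2*w)/2.
Then F(2) - F(1) = (exp(-4)/2 + 4*log(2)) - (exp(-2)/2) = (-exp(2) + 1 + 8*exp(4)*log(2))*exp(-4)/2.

(-exp(2) + 1 + 8*exp(4)*log(2))*exp(-4)/2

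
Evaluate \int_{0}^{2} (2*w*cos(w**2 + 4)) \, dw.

Let u = w**2 + 4, so du = 2*w dw. When w = 0, u = 4; when w = 2, u = 8.
The integral becomes ∫ cos(u) du from 4 to 8, with antiderivative sin(u).
Back in w: F(w) = sin(w**2 + 4).
Then F(2) - F(0) = (sin(8)) - (sin(4)) = -sin(4) + sin(8).

-sin(4) + sin(8)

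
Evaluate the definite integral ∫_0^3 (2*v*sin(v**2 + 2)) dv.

Let u = v**2 + 2, so du = 2*v dv. When v = 0, u = 2; when v = 3, u = 11.
The integral becomes ∫ sin(u) du from 2 to 11, with antiderivative -cos(u).
Back in v: F(v) = -cos(v**2 + 2).
Then F(3) - F(0) = (-cos(11)) - (-cos(2)) = cos(2) - cos(11).

cos(2) - cos(11)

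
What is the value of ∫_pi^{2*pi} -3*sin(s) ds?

An antiderivative is F(s) = 3*cos(s).
Then F(2*pi) - F(pi) = (3) - (-3) = 6.

6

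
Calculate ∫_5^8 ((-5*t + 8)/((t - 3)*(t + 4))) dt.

-7*log(2) - log(5) + 4*log(3)

Factor the denominator: t**2 + t - 12 = (t + 4)(t - 3).
Partial fractions: (-5*t + 8)/((t - 3)*(t + 4)) = -4/(t + 4) - 1/(t - 3).
An antiderivative is F(t) = -log(t - 3) - 4*log(t + 4).
Then F(8) - F(5) = (-8*log(2) - 4*log(3) - log(5)) - (-8*log(3) - log(2)) = -7*log(2) - log(5) + 4*log(3).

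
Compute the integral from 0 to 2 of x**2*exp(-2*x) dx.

Integrate by parts twice (u = x^2, dv = exp(-2*x) dx).
An antiderivative is F(x) = (-2*x**2 - 2*x - 1)*exp(-2*x)/4.
Then F(2) - F(0) = (-13*exp(-4)/4) - (-1/4) = (-13 + exp(4))*exp(-4)/4.

(-13 + exp(4))*exp(-4)/4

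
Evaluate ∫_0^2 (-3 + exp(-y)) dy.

-5 - exp(-2)

An antiderivative is F(y) = -3*y - exp(-y).
Then F(2) - F(0) = (-6 - exp(-2)) - (-1) = -5 - exp(-2).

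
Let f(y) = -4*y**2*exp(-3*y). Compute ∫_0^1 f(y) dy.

Integrate by parts twice (u = y^2, dv = -4*exp(-3*y) dy).
An antiderivative is F(y) = (36*y**2 + 24*y + 8)*exp(-3*y)/27.
Then F(1) - F(0) = (68*exp(-3)/27) - (8/27) = -8/27 + 68*exp(-3)/27.

-8/27 + 68*exp(-3)/27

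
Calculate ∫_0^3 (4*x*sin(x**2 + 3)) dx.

2*cos(3) - 2*cos(12)

Let u = x**2 + 3, so du = 2*x dx. When x = 0, u = 3; when x = 3, u = 12.
The integral becomes 2·∫ sin(u) du from 3 to 12, with antiderivative -2*cos(u).
Back in x: F(x) = -2*cos(x**2 + 3).
Then F(3) - F(0) = (-2*cos(12)) - (-2*cos(3)) = 2*cos(3) - 2*cos(12).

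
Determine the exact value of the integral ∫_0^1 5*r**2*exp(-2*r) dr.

5/4 - 25*exp(-2)/4

Integrate by parts twice (u = r^2, dv = 5*exp(-2*r) dr).
An antiderivative is F(r) = (-10*r**2 - 10*r - 5)*exp(-2*r)/4.
Then F(1) - F(0) = (-25*exp(-2)/4) - (-5/4) = 5/4 - 25*exp(-2)/4.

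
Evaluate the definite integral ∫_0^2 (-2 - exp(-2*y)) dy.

-9/2 + exp(-4)/2

An antiderivative is F(y) = -2*y + exp(-2*y)/2.
Then F(2) - F(0) = (-4 + exp(-4)/2) - (1/2) = -9/2 + exp(-4)/2.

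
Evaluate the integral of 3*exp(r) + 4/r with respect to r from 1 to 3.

-3*exp(1) + log(81) + 3*exp(3)

An antiderivative is F(r) = 3*exp(r) + 4*log(r).
Then F(3) - F(1) = (log(81) + 3*exp(3)) - (3*exp(1)) = -3*exp(1) + log(81) + 3*exp(3).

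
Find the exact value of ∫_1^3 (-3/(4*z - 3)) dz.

-3*log(3)/2

An antiderivative is F(z) = -3*log(4*z - 3)/4.
Then F(3) - F(1) = (-3*log(3)/2) - (0) = -3*log(3)/2.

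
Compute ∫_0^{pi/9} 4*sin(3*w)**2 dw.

Use the identity sin^2(3*w) = (1 - cos(6*w))/2.
An antiderivative is F(w) = 2*w - sin(6*w)/3.
Then F(pi/9) - F(0) = (-sqrt(3)/6 + 2*pi/9) - (0) = -sqrt(3)/6 + 2*pi/9.

-sqrt(3)/6 + 2*pi/9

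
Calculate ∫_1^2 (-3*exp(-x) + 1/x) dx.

-3*exp(-1) + 3*exp(-2) + log(2)

An antiderivative is F(x) = log(x) + 3*exp(-x).
Then F(2) - F(1) = (3*exp(-2) + log(2)) - (3*exp(-1)) = -3*exp(-1) + 3*exp(-2) + log(2).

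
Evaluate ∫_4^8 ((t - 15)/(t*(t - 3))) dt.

Factor the denominator: t**2 - 3*t = t(t - 3).
Partial fractions: (t - 15)/(t*(t - 3)) = 5/t - 4/(t - 3).
An antiderivative is F(t) = 5*log(t) - 4*log(t - 3).
Then F(8) - F(4) = (-4*log(5) + 15*log(2)) - (10*log(2)) = -4*log(5) + 5*log(2).

-4*log(5) + 5*log(2)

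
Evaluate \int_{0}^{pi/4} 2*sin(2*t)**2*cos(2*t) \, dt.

Let u = sin(2*t), so du = 2*cos(2*t) dt. When t = 0, u = 0; when t = pi/4, u = 1.
The integral becomes ∫ u**2 du from 0 to 1, with antiderivative u**3/3.
Back in t: F(t) = sin(2*t)**3/3.
Then F(pi/4) - F(0) = (1/3) - (0) = 1/3.

1/3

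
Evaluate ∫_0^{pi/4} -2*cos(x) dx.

-sqrt(2)

An antiderivative is F(x) = -2*sin(x).
Then F(pi/4) - F(0) = (-sqrt(2)) - (0) = -sqrt(2).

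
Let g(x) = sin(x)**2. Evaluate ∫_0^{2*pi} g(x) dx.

Use the identity sin^2(x) = (1 - cos(2*x))/2.
An antiderivative is F(x) = x/2 - sin(2*x)/4.
Then F(2*pi) - F(0) = (pi) - (0) = pi.

pi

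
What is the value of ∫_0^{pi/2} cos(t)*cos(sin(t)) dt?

sin(1)

Let u = sin(t), so du = cos(t) dt. When t = 0, u = 0; when t = pi/2, u = 1.
The integral becomes ∫ cos(u) du from 0 to 1, with antiderivative sin(u).
Back in t: F(t) = sin(sin(t)).
Then F(pi/2) - F(0) = (sin(1)) - (0) = sin(1).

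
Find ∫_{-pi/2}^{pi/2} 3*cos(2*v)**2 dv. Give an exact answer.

Use the identity cos^2(2*v) = (1 + cos(4*v))/2.
An antiderivative is F(v) = 3*v/2 + 3*sin(4*v)/8.
Then F(pi/2) - F(-pi/2) = (3*pi/4) - (-3*pi/4) = 3*pi/2.

3*pi/2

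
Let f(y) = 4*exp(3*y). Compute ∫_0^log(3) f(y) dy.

Let u = exp(y), so du = exp(y) dy. When y = 0, u = 1; when y = log(3), u = 3.
The integral becomes 4·∫ u**2 du from 1 to 3, with antiderivative 4*u**3/3.
Back in y: F(y) = 4*exp(3*y)/3.
Then F(log(3)) - F(0) = (36) - (4/3) = 104/3.

104/3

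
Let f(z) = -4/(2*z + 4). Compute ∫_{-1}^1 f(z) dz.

An antiderivative is F(z) = -2*log(2*z + 4).
Then F(1) - F(-1) = (-log(36)) - (-log(4)) = -log(9).

-log(9)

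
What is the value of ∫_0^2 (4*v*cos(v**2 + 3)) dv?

Let u = v**2 + 3, so du = 2*v dv. When v = 0, u = 3; when v = 2, u = 7.
The integral becomes 2·∫ cos(u) du from 3 to 7, with antiderivative 2*sin(u).
Back in v: F(v) = 2*sin(v**2 + 3).
Then F(2) - F(0) = (2*sin(7)) - (2*sin(3)) = -2*sin(3) + 2*sin(7).

-2*sin(3) + 2*sin(7)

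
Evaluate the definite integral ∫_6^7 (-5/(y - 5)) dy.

An antiderivative is F(y) = -5*log(y - 5).
Then F(7) - F(6) = (-log(32)) - (0) = -log(32).

-log(32)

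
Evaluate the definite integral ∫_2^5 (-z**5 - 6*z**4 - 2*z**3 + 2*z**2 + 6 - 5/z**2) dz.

-65151/10

By the power rule, an antiderivative is F(z) = -z**6/6 - 6*z**5/5 - z**4/2 + 2*z**3/3 + 6*z + 5/z.
Then F(5) - F(2) = (-19657/3) - (-1117/30) = -65151/10.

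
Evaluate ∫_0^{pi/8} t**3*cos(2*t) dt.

Integrate by parts 3 times (u = t^3, dv = cos(2*t) dt).
An antiderivative is F(t) = t**3*sin(2*t)/2 + 3*t**2*cos(2*t)/4 - 3*t*sin(2*t)/4 - 3*cos(2*t)/8.
Then F(pi/8) - F(0) = (sqrt(2)*(-384 - 96*pi + pi**3 + 12*pi**2)/2048) - (-3/8) = -3*sqrt(2)/16 - 3*sqrt(2)*pi/64 + sqrt(2)*pi**3/2048 + 3*sqrt(2)*pi**2/512 + 3/8.

-3*sqrt(2)/16 - 3*sqrt(2)*pi/64 + sqrt(2)*pi**3/2048 + 3*sqrt(2)*pi**2/512 + 3/8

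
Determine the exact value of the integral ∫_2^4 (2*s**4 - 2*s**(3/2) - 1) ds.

16*sqrt(2)/5 + 1846/5

By the power rule, an antiderivative is F(s) = -4*s**(5/2)/5 + 2*s**5/5 - s.
Then F(4) - F(2) = (380) - (54/5 - 16*sqrt(2)/5) = 16*sqrt(2)/5 + 1846/5.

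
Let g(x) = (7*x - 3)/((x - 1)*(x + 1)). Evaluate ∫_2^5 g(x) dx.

Factor the denominator: x**2 - 1 = (x + 1)(x - 1).
Partial fractions: (7*x - 3)/((x - 1)*(x + 1)) = 5/(x + 1) + 2/(x - 1).
An antiderivative is F(x) = 2*log(x - 1) + 5*log(x + 1).
Then F(5) - F(2) = (5*log(3) + 9*log(2)) - (5*log(3)) = 9*log(2).

9*log(2)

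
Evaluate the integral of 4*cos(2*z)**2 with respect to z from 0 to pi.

2*pi

Use the identity cos^2(2*z) = (1 + cos(4*z))/2.
An antiderivative is F(z) = 2*z + sin(4*z)/2.
Then F(pi) - F(0) = (2*pi) - (0) = 2*pi.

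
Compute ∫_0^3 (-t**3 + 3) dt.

-45/4

By the power rule, an antiderivative is F(t) = -t**4/4 + 3*t.
Then F(3) - F(0) = (-45/4) - (0) = -45/4.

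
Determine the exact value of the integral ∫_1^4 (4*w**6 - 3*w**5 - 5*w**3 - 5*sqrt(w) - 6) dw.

By the power rule, an antiderivative is F(w) = 4*w**7/7 - w**6/2 - 5*w**4/4 - 10*w**(3/2)/3 - 6*w.
Then F(4) - F(1) = (145816/21) - (-883/84) = 584147/84.

584147/84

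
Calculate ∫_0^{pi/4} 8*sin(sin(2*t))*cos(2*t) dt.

Let u = sin(2*t), so du = 2*cos(2*t) dt. When t = 0, u = 0; when t = pi/4, u = 1.
The integral becomes 4·∫ sin(u) du from 0 to 1, with antiderivative -4*cos(u).
Back in t: F(t) = -4*cos(sin(2*t)).
Then F(pi/4) - F(0) = (-4*cos(1)) - (-4) = 4 - 4*cos(1).

4 - 4*cos(1)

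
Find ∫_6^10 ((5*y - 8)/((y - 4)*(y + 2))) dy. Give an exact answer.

-3*log(2) + 5*log(3)

Factor the denominator: y**2 - 2*y - 8 = (y + 2)(y - 4).
Partial fractions: (5*y - 8)/((y - 4)*(y + 2)) = 3/(y + 2) + 2/(y - 4).
An antiderivative is F(y) = 2*log(y - 4) + 3*log(y + 2).
Then F(10) - F(6) = (5*log(3) + 8*log(2)) - (11*log(2)) = -3*log(2) + 5*log(3).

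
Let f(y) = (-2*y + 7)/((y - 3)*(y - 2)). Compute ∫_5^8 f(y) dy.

Factor the denominator: y**2 - 5*y + 6 = (y - 2)(y - 3).
Partial fractions: (-2*y + 7)/((y - 3)*(y - 2)) = -3/(y - 2) + 1/(y - 3).
An antiderivative is F(y) = log(y - 3) - 3*log(y - 2).
Then F(8) - F(5) = (-3*log(3) - 3*log(2) + log(5)) - (log(2/27)) = log(5/16).

log(5/16)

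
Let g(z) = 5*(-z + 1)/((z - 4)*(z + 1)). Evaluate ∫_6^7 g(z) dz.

Factor the denominator: z**2 - 3*z - 4 = (z + 1)(z - 4).
Partial fractions: 5*(-z + 1)/((z - 4)*(z + 1)) = -2/(z + 1) - 3/(z - 4).
An antiderivative is F(z) = -3*log(z - 4) - 2*log(z + 1).
Then F(7) - F(6) = (-6*log(2) - 3*log(3)) - (-2*log(7) - 3*log(2)) = -3*log(3) - 3*log(2) + 2*log(7).

-3*log(3) - 3*log(2) + 2*log(7)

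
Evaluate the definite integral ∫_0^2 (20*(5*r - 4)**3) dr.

Let u = 5*r - 4, so du = 5 dr. When r = 0, u = -4; when r = 2, u = 6.
The integral becomes 4·∫ u**3 du from -4 to 6, with antiderivative u**4.
Back in r: F(r) = (5*r - 4)**4.
Then F(2) - F(0) = (1296) - (256) = 1040.

1040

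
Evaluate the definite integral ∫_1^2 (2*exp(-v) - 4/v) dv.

An antiderivative is F(v) = -4*log(v) - 2*exp(-v).
Then F(2) - F(1) = (-4*log(2) - 2*exp(-2)) - (-2*exp(-1)) = -4*log(2) - 2*exp(-2) + 2*exp(-1).

-4*log(2) - 2*exp(-2) + 2*exp(-1)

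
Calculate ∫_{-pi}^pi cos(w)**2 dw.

Use the identity cos^2(w) = (1 + cos(2*w))/2.
An antiderivative is F(w) = w/2 + sin(2*w)/4.
Then F(pi) - F(-pi) = (pi/2) - (-pi/2) = pi.

pi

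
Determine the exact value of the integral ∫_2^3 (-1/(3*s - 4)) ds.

An antiderivative is F(s) = -log(3*s - 4)/3.
Then F(3) - F(2) = (-log(5)/3) - (-log(2)/3) = -log(5)/3 + log(2)/3.

-log(5)/3 + log(2)/3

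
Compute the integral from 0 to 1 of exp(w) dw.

An antiderivative is F(w) = exp(w).
Then F(1) - F(0) = (E) - (1) = -1 + E.

-1 + E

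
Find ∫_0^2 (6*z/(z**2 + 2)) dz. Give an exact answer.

Let u = z**2 + 2, so du = 2*z dz. When z = 0, u = 2; when z = 2, u = 6.
The integral becomes 3·∫ 1/u du from 2 to 6, with antiderivative 3*log(u).
Back in z: F(z) = 3*log(z**2 + 2).
Then F(2) - F(0) = (3*log(2) + 3*log(3)) - (log(8)) = log(27).

log(27)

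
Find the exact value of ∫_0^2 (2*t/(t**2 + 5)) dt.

log(9/5)

Let u = t**2 + 5, so du = 2*t dt. When t = 0, u = 5; when t = 2, u = 9.
The integral becomes ∫ 1/u du from 5 to 9, with antiderivative log(u).
Back in t: F(t) = log(t**2 + 5).
Then F(2) - F(0) = (log(9)) - (log(5)) = log(9/5).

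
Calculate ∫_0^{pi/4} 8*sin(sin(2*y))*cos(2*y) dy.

Let u = sin(2*y), so du = 2*cos(2*y) dy. When y = 0, u = 0; when y = pi/4, u = 1.
The integral becomes 4·∫ sin(u) du from 0 to 1, with antiderivative -4*cos(u).
Back in y: F(y) = -4*cos(sin(2*y)).
Then F(pi/4) - F(0) = (-4*cos(1)) - (-4) = 4 - 4*cos(1).

4 - 4*cos(1)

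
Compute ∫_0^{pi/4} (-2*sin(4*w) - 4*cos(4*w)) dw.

An antiderivative is F(w) = -sin(4*w) + cos(4*w)/2.
Then F(pi/4) - F(0) = (-1/2) - (1/2) = -1.

-1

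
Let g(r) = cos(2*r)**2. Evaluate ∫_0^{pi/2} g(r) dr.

pi/4

Use the identity cos^2(2*r) = (1 + cos(4*r))/2.
An antiderivative is F(r) = r/2 + sin(4*r)/8.
Then F(pi/2) - F(0) = (pi/4) - (0) = pi/4.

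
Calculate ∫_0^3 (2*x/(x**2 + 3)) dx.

log(4)

Let u = x**2 + 3, so du = 2*x dx. When x = 0, u = 3; when x = 3, u = 12.
The integral becomes ∫ 1/u du from 3 to 12, with antiderivative log(u).
Back in x: F(x) = log(x**2 + 3).
Then F(3) - F(0) = (log(12)) - (log(3)) = log(4).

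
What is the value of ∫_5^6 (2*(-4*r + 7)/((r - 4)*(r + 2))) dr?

Factor the denominator: r**2 - 2*r - 8 = (r + 2)(r - 4).
Partial fractions: 2*(-4*r + 7)/((r - 4)*(r + 2)) = -5/(r + 2) - 3/(r - 4).
An antiderivative is F(r) = -3*log(r - 4) - 5*log(r + 2).
Then F(6) - F(5) = (-18*log(2)) - (-5*log(7)) = -18*log(2) + 5*log(7).

-18*log(2) + 5*log(7)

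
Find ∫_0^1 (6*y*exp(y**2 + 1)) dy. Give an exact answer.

3*E*(-1 + E)

Let u = y**2 + 1, so du = 2*y dy. When y = 0, u = 1; when y = 1, u = 2.
The integral becomes 3·∫ exp(u) du from 1 to 2, with antiderivative 3*exp(u).
Back in y: F(y) = 3*exp(y**2 + 1).
Then F(1) - F(0) = (3*exp(2)) - (3*exp(1)) = 3*exp(1)*(-1 + exp(1)).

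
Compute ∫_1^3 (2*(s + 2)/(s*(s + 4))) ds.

Factor the denominator: s**2 + 4*s = (s + 4)s.
Partial fractions: 2*(s + 2)/(s*(s + 4)) = 1/(s + 4) + 1/s.
An antiderivative is F(s) = log(s) + log(s + 4).
Then F(3) - F(1) = (log(21)) - (log(5)) = log(21/5).

log(21/5)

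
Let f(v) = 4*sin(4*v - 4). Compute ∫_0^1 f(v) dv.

-1 + cos(4)

Let u = 4*v - 4, so du = 4 dv. When v = 0, u = -4; when v = 1, u = 0.
The integral becomes ∫ sin(u) du from -4 to 0, with antiderivative -cos(u).
Back in v: F(v) = -cos(4*v - 4).
Then F(1) - F(0) = (-1) - (-cos(4)) = -1 + cos(4).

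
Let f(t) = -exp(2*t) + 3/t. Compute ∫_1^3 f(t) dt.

-exp(6)/2 + log(27) + exp(2)/2

An antiderivative is F(t) = -exp(2*t)/2 + 3*log(t).
Then F(3) - F(1) = (-exp(6)/2 + log(27)) - (-exp(2)/2) = -exp(6)/2 + log(27) + exp(2)/2.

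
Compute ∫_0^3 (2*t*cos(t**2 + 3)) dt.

sin(12) - sin(3)

Let u = t**2 + 3, so du = 2*t dt. When t = 0, u = 3; when t = 3, u = 12.
The integral becomes ∫ cos(u) du from 3 to 12, with antiderivative sin(u).
Back in t: F(t) = sin(t**2 + 3).
Then F(3) - F(0) = (sin(12)) - (sin(3)) = sin(12) - sin(3).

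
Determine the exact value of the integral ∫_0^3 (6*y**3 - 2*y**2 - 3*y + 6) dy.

By the power rule, an antiderivative is F(y) = 3*y**4/2 - 2*y**3/3 - 3*y**2/2 + 6*y.
Then F(3) - F(0) = (108) - (0) = 108.

108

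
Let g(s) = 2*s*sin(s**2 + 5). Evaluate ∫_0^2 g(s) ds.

Let u = s**2 + 5, so du = 2*s ds. When s = 0, u = 5; when s = 2, u = 9.
The integral becomes ∫ sin(u) du from 5 to 9, with antiderivative -cos(u).
Back in s: F(s) = -cos(s**2 + 5).
Then F(2) - F(0) = (-cos(9)) - (-cos(5)) = cos(5) - cos(9).

cos(5) - cos(9)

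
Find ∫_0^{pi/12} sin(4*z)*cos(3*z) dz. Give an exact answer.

-3*sqrt(6)/28 - sqrt(2)/7 + 4/7

Use the identity sin(4*z)cos(3*z) = [sin(7*z) + sin(z)]/2.
An antiderivative is F(z) = -cos(z)/2 - cos(7*z)/14.
Then F(pi/12) - F(0) = (-3*sqrt(6)/28 - sqrt(2)/7) - (-4/7) = -3*sqrt(6)/28 - sqrt(2)/7 + 4/7.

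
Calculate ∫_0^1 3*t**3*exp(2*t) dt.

9/8 + 3*exp(2)/8

Integrate by parts 3 times (u = t^3, dv = 3*exp(2*t) dt).
An antiderivative is F(t) = (12*t**3 - 18*t**2 + 18*t - 9)*exp(2*t)/8.
Then F(1) - F(0) = (3*exp(2)/8) - (-9/8) = 9/8 + 3*exp(2)/8.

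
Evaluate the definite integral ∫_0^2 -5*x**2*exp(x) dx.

Integrate by parts twice (u = x^2, dv = -5*exp(x) dx).
An antiderivative is F(x) = (-5*x**2 + 10*x - 10)*exp(x).
Then F(2) - F(0) = (-10*exp(2)) - (-10) = 10 - 10*exp(2).

10 - 10*exp(2)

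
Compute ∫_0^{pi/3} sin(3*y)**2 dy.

Use the identity sin^2(3*y) = (1 - cos(6*y))/2.
An antiderivative is F(y) = y/2 - sin(6*y)/12.
Then F(pi/3) - F(0) = (pi/6) - (0) = pi/6.

pi/6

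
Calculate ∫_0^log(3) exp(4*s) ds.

20

Let u = exp(s), so du = exp(s) ds. When s = 0, u = 1; when s = log(3), u = 3.
The integral becomes ∫ u**3 du from 1 to 3, with antiderivative u**4/4.
Back in s: F(s) = exp(4*s)/4.
Then F(log(3)) - F(0) = (81/4) - (1/4) = 20.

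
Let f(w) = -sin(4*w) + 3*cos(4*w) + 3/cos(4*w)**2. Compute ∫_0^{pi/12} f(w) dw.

An antiderivative is F(w) = 3*sin(4*w)/4 + cos(4*w)/4 + 3*tan(4*w)/4.
Then F(pi/12) - F(0) = (1/8 + 9*sqrt(3)/8) - (1/4) = -1/8 + 9*sqrt(3)/8.

-1/8 + 9*sqrt(3)/8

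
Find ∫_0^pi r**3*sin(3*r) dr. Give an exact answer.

pi*(-2 + 3*pi**2)/9

Integrate by parts 3 times (u = r^3, dv = sin(3*r) dr).
An antiderivative is F(r) = -r**3*cos(3*r)/3 + r**2*sin(3*r)/3 + 2*r*cos(3*r)/9 - 2*sin(3*r)/27.
Then F(pi) - F(0) = (pi*(-2 + 3*pi**2)/9) - (0) = pi*(-2 + 3*pi**2)/9.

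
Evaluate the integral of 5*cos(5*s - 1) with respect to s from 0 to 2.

sin(9) + sin(1)

Let u = 5*s - 1, so du = 5 ds. When s = 0, u = -1; when s = 2, u = 9.
The integral becomes ∫ cos(u) du from -1 to 9, with antiderivative sin(u).
Back in s: F(s) = sin(5*s - 1).
Then F(2) - F(0) = (sin(9)) - (-sin(1)) = sin(9) + sin(1).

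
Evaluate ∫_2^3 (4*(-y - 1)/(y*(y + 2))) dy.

Factor the denominator: y**2 + 2*y = (y + 2)y.
Partial fractions: 4*(-y - 1)/(y*(y + 2)) = -2/(y + 2) - 2/y.
An antiderivative is F(y) = -2*log(y) - 2*log(y + 2).
Then F(3) - F(2) = (-2*log(5) - 2*log(3)) - (-log(64)) = -2*log(5) - 2*log(3) + 6*log(2).

-2*log(5) - 2*log(3) + 6*log(2)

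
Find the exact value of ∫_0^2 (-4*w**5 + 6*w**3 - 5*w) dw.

By the power rule, an antiderivative is F(w) = -2*w**6/3 + 3*w**4/2 - 5*w**2/2.
Then F(2) - F(0) = (-86/3) - (0) = -86/3.

-86/3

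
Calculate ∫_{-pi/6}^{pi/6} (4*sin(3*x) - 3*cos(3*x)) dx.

An antiderivative is F(x) = -sin(3*x) - 4*cos(3*x)/3.
Then F(pi/6) - F(-pi/6) = (-1) - (1) = -2.

-2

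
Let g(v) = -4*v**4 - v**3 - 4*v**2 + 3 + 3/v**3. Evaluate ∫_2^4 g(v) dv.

-442553/480

By the power rule, an antiderivative is F(v) = -4*v**5/5 - v**4/4 - 4*v**3/3 + 3*v - 3/(2*v**2).
Then F(4) - F(2) = (-459181/480) - (-4157/120) = -442553/480.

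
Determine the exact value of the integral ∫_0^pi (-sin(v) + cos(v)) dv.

-2

An antiderivative is F(v) = sin(v) + cos(v).
Then F(pi) - F(0) = (-1) - (1) = -2.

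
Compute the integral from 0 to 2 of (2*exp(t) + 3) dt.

An antiderivative is F(t) = 3*t + 2*exp(t).
Then F(2) - F(0) = (6 + 2*exp(2)) - (2) = 4 + 2*exp(2).

4 + 2*exp(2)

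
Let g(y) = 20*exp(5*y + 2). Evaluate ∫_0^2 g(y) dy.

-4*(1 - exp(10))*exp(2)

Let u = 5*y + 2, so du = 5 dy. When y = 0, u = 2; when y = 2, u = 12.
The integral becomes 4·∫ exp(u) du from 2 to 12, with antiderivative 4*exp(u).
Back in y: F(y) = 4*exp(5*y + 2).
Then F(2) - F(0) = (4*exp(12)) - (4*exp(2)) = -4*(1 - exp(10))*exp(2).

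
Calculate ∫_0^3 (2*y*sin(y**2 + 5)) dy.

-cos(14) + cos(5)

Let u = y**2 + 5, so du = 2*y dy. When y = 0, u = 5; when y = 3, u = 14.
The integral becomes ∫ sin(u) du from 5 to 14, with antiderivative -cos(u).
Back in y: F(y) = -cos(y**2 + 5).
Then F(3) - F(0) = (-cos(14)) - (-cos(5)) = -cos(14) + cos(5).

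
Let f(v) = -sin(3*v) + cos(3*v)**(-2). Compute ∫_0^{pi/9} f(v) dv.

-1/6 + sqrt(3)/3

An antiderivative is F(v) = cos(3*v)/3 + tan(3*v)/3.
Then F(pi/9) - F(0) = (1/6 + sqrt(3)/3) - (1/3) = -1/6 + sqrt(3)/3.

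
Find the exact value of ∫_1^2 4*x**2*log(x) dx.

-28/9 + 32*log(2)/3

Integrate by parts once (u = ln x, dv = 4*x**2 dx).
An antiderivative is F(x) = 4*x**3*(3*log(x) - 1)/9.
Then F(2) - F(1) = (-32/9 + 32*log(2)/3) - (-4/9) = -28/9 + 32*log(2)/3.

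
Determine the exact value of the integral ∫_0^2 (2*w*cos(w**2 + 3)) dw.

Let u = w**2 + 3, so du = 2*w dw. When w = 0, u = 3; when w = 2, u = 7.
The integral becomes ∫ cos(u) du from 3 to 7, with antiderivative sin(u).
Back in w: F(w) = sin(w**2 + 3).
Then F(2) - F(0) = (sin(7)) - (sin(3)) = -sin(3) + sin(7).

-sin(3) + sin(7)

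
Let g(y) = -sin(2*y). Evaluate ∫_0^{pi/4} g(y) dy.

An antiderivative is F(y) = cos(2*y)/2.
Then F(pi/4) - F(0) = (0) - (1/2) = -1/2.

-1/2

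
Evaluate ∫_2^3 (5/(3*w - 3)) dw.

An antiderivative is F(w) = 5*log(3*w - 3)/3.
Then F(3) - F(2) = (5*log(6)/3) - (5*log(3)/3) = 5*log(2)/3.

5*log(2)/3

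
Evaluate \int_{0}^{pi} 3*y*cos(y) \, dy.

Integrate by parts once (u = y, dv = 3*cos(y) dy).
An antiderivative is F(y) = 3*y*sin(y) + 3*cos(y).
Then F(pi) - F(0) = (-3) - (3) = -6.

-6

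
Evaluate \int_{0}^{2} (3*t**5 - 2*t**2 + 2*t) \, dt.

92/3

By the power rule, an antiderivative is F(t) = t**6/2 - 2*t**3/3 + t**2.
Then F(2) - F(0) = (92/3) - (0) = 92/3.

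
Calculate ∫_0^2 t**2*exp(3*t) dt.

-2/27 + 26*exp(6)/27

Integrate by parts twice (u = t^2, dv = exp(3*t) dt).
An antiderivative is F(t) = (9*t**2 - 6*t + 2)*exp(3*t)/27.
Then F(2) - F(0) = (26*exp(6)/27) - (2/27) = -2/27 + 26*exp(6)/27.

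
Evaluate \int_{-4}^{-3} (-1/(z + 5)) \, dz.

An antiderivative is F(z) = -log(z + 5).
Then F(-3) - F(-4) = (-log(2)) - (0) = -log(2).

-log(2)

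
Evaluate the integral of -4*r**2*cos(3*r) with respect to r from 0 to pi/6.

8/27 - pi**2/27

Integrate by parts twice (u = r^2, dv = -4*cos(3*r) dr).
An antiderivative is F(r) = -4*r**2*sin(3*r)/3 - 8*r*cos(3*r)/9 + 8*sin(3*r)/27.
Then F(pi/6) - F(0) = (8/27 - pi**2/27) - (0) = 8/27 - pi**2/27.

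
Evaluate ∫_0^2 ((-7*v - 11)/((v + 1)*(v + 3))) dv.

Factor the denominator: v**2 + 4*v + 3 = (v + 3)(v + 1).
Partial fractions: (-7*v - 11)/((v + 1)*(v + 3)) = -5/(v + 3) - 2/(v + 1).
An antiderivative is F(v) = -2*log(v + 1) - 5*log(v + 3).
Then F(2) - F(0) = (-5*log(5) - 2*log(3)) - (-5*log(3)) = -5*log(5) + 3*log(3).

-5*log(5) + 3*log(3)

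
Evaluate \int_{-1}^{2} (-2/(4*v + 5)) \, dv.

-log(13)/2

An antiderivative is F(v) = -log(4*v + 5)/2.
Then F(2) - F(-1) = (-log(13)/2) - (0) = -log(13)/2.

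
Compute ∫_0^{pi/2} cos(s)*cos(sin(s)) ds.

sin(1)

Let u = sin(s), so du = cos(s) ds. When s = 0, u = 0; when s = pi/2, u = 1.
The integral becomes ∫ cos(u) du from 0 to 1, with antiderivative sin(u).
Back in s: F(s) = sin(sin(s)).
Then F(pi/2) - F(0) = (sin(1)) - (0) = sin(1).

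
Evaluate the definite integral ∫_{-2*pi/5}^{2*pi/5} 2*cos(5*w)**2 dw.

Use the identity cos^2(5*w) = (1 + cos(10*w))/2.
An antiderivative is F(w) = w + sin(10*w)/10.
Then F(2*pi/5) - F(-2*pi/5) = (2*pi/5) - (-2*pi/5) = 4*pi/5.

4*pi/5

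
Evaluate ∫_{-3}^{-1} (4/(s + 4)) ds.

An antiderivative is F(s) = 4*log(s + 4).
Then F(-1) - F(-3) = (log(81)) - (0) = log(81).

log(81)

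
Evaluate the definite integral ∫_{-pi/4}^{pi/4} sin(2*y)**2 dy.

pi/4

Use the identity sin^2(2*y) = (1 - cos(4*y))/2.
An antiderivative is F(y) = y/2 - sin(4*y)/8.
Then F(pi/4) - F(-pi/4) = (pi/8) - (-pi/8) = pi/4.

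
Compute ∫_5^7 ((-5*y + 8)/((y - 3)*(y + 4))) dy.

Factor the denominator: y**2 + y - 12 = (y + 4)(y - 3).
Partial fractions: (-5*y + 8)/((y - 3)*(y + 4)) = -4/(y + 4) - 1/(y - 3).
An antiderivative is F(y) = -log(y - 3) - 4*log(y + 4).
Then F(7) - F(5) = (-4*log(11) - 2*log(2)) - (-8*log(3) - log(2)) = -4*log(11) - log(2) + 8*log(3).

-4*log(11) - log(2) + 8*log(3)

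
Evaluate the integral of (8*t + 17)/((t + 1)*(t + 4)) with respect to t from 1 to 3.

-5*log(5) + 3*log(2) + 5*log(7)

Factor the denominator: t**2 + 5*t + 4 = (t + 4)(t + 1).
Partial fractions: (8*t + 17)/((t + 1)*(t + 4)) = 5/(t + 4) + 3/(t + 1).
An antiderivative is F(t) = 3*log(t + 1) + 5*log(t + 4).
Then F(3) - F(1) = (6*log(2) + 5*log(7)) - (3*log(2) + 5*log(5)) = -5*log(5) + 3*log(2) + 5*log(7).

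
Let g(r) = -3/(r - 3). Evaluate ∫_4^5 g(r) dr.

An antiderivative is F(r) = -3*log(r - 3).
Then F(5) - F(4) = (-log(8)) - (0) = -log(8).

-log(8)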